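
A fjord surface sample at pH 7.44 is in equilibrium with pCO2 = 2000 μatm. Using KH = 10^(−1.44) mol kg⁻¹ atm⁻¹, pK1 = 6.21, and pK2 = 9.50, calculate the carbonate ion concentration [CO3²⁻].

[CO3²⁻] = 10.7 μmol/kg

[CO2*] = KH · pCO2 = 10^(−1.44) × 2000×10^-6 = 7.262×10^-5 mol/kg
α₀ = 1/(1 + K1/[H⁺] + K1K2/[H⁺]²) = 1/(1 + 10^+1.23 + 10^-0.83) = 0.05516
DIC = [CO2*]/α₀ = 7.262×10^-5 / 0.05516 = 1.317 mmol/kg
[CO3²⁻] = α₂·DIC; α₂ = 0.008158, so [CO3²⁻] = 0.008158 × 1.317 = 0.0107 mmol/kg = 10.7 μmol/kg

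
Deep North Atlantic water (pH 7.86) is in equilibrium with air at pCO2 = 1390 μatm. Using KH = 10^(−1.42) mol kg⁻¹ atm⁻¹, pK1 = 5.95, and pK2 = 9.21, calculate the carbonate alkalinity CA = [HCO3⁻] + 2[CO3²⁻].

CA = 4.68 mmol/kg

[CO2*] = KH · pCO2 = 10^(−1.42) × 1390×10^-6 = 5.285×10^-5 mol/kg
α₀ = 1/(1 + K1/[H⁺] + K1K2/[H⁺]²) = 1/(1 + 10^+1.91 + 10^+0.56) = 0.01164
DIC = [CO2*]/α₀ = 5.285×10^-5 / 0.01164 = 4.540 mmol/kg
CA = (α₁ + 2α₂)·DIC = (0.9461 + 2×0.04226) × 4.540 = 4.68 mmol/kg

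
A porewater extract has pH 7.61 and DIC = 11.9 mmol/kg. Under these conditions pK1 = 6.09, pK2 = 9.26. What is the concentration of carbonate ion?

[CO3²⁻] = 0.253 mmol/kg

α₂ = 1 / (1 + [H⁺]/K2 + [H⁺]²/(K1K2)) = 1 / (1 + 10^+1.65 + 10^+0.13)
   = 1 / (1 + 44.668 + 1.3490) = 1/47.017 = 0.02127
[CO3²⁻] = α₂ × DIC = 0.02127 × 11.9 = 0.253 mmol/kg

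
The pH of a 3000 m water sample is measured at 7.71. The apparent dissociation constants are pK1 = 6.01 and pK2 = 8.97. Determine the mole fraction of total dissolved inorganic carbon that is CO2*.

α₀ = 1 / (1 + K1/[H⁺] + K1K2/[H⁺]²) = 1 / (1 + 10^+1.70 + 10^+0.44)
   = 1 / (1 + 50.119 + 2.7542) = 1/53.873 = 0.01856

α₀ = 0.0186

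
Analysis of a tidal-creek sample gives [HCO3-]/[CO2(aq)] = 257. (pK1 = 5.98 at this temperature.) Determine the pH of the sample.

From K1 = [H⁺][HCO3-]/[CO2(aq)]:  pH = pK1 + log₁₀([HCO3-]/[CO2(aq)])
log₁₀(257) = +2.410
pH = 5.98 + (+2.410) = 8.39

pH = 8.39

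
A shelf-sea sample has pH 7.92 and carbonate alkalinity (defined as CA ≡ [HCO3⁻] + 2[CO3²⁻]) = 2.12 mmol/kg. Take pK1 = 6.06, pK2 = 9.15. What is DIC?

CA = [HCO3⁻] + 2[CO3²⁻] = (α₁ + 2α₂)·DIC
At pH 7.92: [H⁺]/K1 = 10^-1.86 = 0.013804, K2/[H⁺] = 10^-1.23 = 0.058884
α₁ = 1/(1 + 0.013804 + 0.058884) = 1/1.0727 = 0.9322; α₂ = α₁·K2/[H⁺] = 0.05489
α₁ + 2α₂ = 1.0420
DIC = CA / (α₁ + 2α₂) = 2.12 / 1.0420 = 2.03 mmol/kg

DIC = 2.03 mmol/kg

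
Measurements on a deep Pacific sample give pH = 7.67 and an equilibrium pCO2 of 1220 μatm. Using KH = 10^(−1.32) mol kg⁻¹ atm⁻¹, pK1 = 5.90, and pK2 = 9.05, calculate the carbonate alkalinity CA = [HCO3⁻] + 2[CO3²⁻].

CA = 3.73 mmol/kg

[CO2*] = KH · pCO2 = 10^(−1.32) × 1220×10^-6 = 5.839×10^-5 mol/kg
α₀ = 1/(1 + K1/[H⁺] + K1K2/[H⁺]²) = 1/(1 + 10^+1.77 + 10^+0.39) = 0.01604
DIC = [CO2*]/α₀ = 5.839×10^-5 / 0.01604 = 3.640 mmol/kg
CA = (α₁ + 2α₂)·DIC = (0.9446 + 2×0.03938) × 3.640 = 3.73 mmol/kg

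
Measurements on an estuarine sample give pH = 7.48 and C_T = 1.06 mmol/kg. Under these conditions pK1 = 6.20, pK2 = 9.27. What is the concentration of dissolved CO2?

[CO2*] = 0.0521 mmol/kg

α₀ = 1 / (1 + K1/[H⁺] + K1K2/[H⁺]²) = 1 / (1 + 10^+1.28 + 10^-0.51)
   = 1 / (1 + 19.055 + 0.30903) = 1/20.364 = 0.04911
[CO2*] = α₀ × DIC = 0.04911 × 1.06 = 0.0521 mmol/kg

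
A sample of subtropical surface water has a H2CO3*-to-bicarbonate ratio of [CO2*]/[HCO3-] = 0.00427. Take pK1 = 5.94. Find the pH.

pH = 8.31

From K1 = [H⁺][HCO3-]/[CO2*]:  pH = pK1 − log₁₀([CO2*]/[HCO3-])
log₁₀(0.00427) = -2.370
pH = 5.94 − (-2.370) = 8.31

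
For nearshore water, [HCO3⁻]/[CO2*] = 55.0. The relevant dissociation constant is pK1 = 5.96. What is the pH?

pH = 7.70

From K1 = [H⁺][HCO3⁻]/[CO2*]:  pH = pK1 + log₁₀([HCO3⁻]/[CO2*])
log₁₀(55.0) = +1.740
pH = 5.96 + (+1.740) = 7.70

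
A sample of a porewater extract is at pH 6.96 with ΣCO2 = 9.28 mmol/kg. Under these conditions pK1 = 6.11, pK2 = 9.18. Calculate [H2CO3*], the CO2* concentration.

[CO2*] = 1.14 mmol/kg

α₀ = 1 / (1 + K1/[H⁺] + K1K2/[H⁺]²) = 1 / (1 + 10^+0.85 + 10^-1.37)
   = 1 / (1 + 7.0795 + 0.042658) = 1/8.1221 = 0.1231
[CO2*] = α₀ × DIC = 0.1231 × 9.28 = 1.14 mmol/kg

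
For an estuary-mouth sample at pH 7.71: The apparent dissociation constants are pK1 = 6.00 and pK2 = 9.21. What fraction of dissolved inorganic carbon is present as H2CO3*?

α₀ = 1 / (1 + K1/[H⁺] + K1K2/[H⁺]²) = 1 / (1 + 10^+1.71 + 10^+0.21)
   = 1 / (1 + 51.286 + 1.6218) = 1/53.908 = 0.01855

α₀ = 0.0186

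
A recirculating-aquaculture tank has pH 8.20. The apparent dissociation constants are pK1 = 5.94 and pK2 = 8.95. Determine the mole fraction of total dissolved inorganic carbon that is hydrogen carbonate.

α₁ = 1 / (1 + [H⁺]/K1 + K2/[H⁺]) = 1 / (1 + 10^-2.26 + 10^-0.75)
   = 1 / (1 + 0.0054954 + 0.17783) = 1/1.1833 = 0.8451

α₁ = 0.845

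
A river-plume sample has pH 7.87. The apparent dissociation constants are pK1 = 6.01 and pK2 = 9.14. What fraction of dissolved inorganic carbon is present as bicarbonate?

α₁ = 0.937

α₁ = 1 / (1 + [H⁺]/K1 + K2/[H⁺]) = 1 / (1 + 10^-1.86 + 10^-1.27)
   = 1 / (1 + 0.013804 + 0.053703) = 1/1.0675 = 0.9368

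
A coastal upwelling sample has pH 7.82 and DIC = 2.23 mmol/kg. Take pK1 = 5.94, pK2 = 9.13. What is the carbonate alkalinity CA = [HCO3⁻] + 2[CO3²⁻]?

CA = [HCO3⁻] + 2[CO3²⁻] = (α₁ + 2α₂)·DIC
At pH 7.82: [H⁺]/K1 = 10^-1.88 = 0.013183, K2/[H⁺] = 10^-1.31 = 0.048978
α₁ = 1/(1 + 0.013183 + 0.048978) = 1/1.0622 = 0.9415; α₂ = α₁·K2/[H⁺] = 0.04611
α₁ + 2α₂ = 1.0337
CA = 1.0337 × 2.23 = 2.31 mmol/kg

CA = 2.31 mmol/kg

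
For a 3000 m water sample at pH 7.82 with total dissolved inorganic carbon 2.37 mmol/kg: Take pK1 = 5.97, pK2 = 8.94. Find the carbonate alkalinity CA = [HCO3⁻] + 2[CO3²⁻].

CA = 2.50 mmol/kg

CA = [HCO3⁻] + 2[CO3²⁻] = (α₁ + 2α₂)·DIC
At pH 7.82: [H⁺]/K1 = 10^-1.85 = 0.014125, K2/[H⁺] = 10^-1.12 = 0.075858
α₁ = 1/(1 + 0.014125 + 0.075858) = 1/1.0900 = 0.9174; α₂ = α₁·K2/[H⁺] = 0.06960
α₁ + 2α₂ = 1.0566
CA = 1.0566 × 2.37 = 2.50 mmol/kg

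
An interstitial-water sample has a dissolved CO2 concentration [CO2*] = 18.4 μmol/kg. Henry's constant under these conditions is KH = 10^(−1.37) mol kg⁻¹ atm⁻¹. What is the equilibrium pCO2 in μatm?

KH = 10^(−1.37) = 4.266×10^-2 mol kg⁻¹ atm⁻¹
pCO2 = [CO2*]/KH = 18.4×10^-6 / 4.266×10^-2 = 4.31×10^-4 atm = 431 μatm

pCO2 = 431 μatm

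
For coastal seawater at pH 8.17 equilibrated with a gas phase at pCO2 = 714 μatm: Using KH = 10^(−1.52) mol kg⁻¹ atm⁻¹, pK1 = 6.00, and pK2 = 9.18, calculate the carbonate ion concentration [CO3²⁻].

[CO3²⁻] = 0.312 mmol/kg

[CO2*] = KH · pCO2 = 10^(−1.52) × 714×10^-6 = 2.156×10^-5 mol/kg
α₀ = 1/(1 + K1/[H⁺] + K1K2/[H⁺]²) = 1/(1 + 10^+2.17 + 10^+1.16) = 0.006121
DIC = [CO2*]/α₀ = 2.156×10^-5 / 0.006121 = 3.523 mmol/kg
[CO3²⁻] = α₂·DIC; α₂ = 0.08848, so [CO3²⁻] = 0.08848 × 3.523 = 0.312 mmol/kg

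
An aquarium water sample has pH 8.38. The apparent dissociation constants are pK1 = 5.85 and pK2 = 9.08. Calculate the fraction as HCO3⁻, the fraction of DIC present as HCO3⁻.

α₁ = 0.832

α₁ = 1 / (1 + [H⁺]/K1 + K2/[H⁺]) = 1 / (1 + 10^-2.53 + 10^-0.70)
   = 1 / (1 + 0.0029512 + 0.19953) = 1/1.2025 = 0.8316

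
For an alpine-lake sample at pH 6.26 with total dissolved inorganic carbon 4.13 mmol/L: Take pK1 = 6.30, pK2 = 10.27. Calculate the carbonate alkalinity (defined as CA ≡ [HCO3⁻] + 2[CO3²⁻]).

CA = [HCO3⁻] + 2[CO3²⁻] = (α₁ + 2α₂)·DIC
At pH 6.26: [H⁺]/K1 = 10^0.04 = 1.0965, K2/[H⁺] = 10^-4.01 = 9.7724×10^-5
α₁ = 1/(1 + 1.0965 + 9.7724×10^-5) = 1/2.0966 = 0.4770; α₂ = α₁·K2/[H⁺] = 4.661×10^-5
α₁ + 2α₂ = 0.4771
CA = 0.4771 × 4.13 = 1.97 mmol/L

CA = 1.97 mmol/L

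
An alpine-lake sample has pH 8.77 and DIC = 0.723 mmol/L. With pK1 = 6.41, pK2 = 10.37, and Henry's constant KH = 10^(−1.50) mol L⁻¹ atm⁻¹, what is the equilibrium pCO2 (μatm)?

pCO2 = 96.9 μatm

α₀ = 1 / (1 + K1/[H⁺] + K1K2/[H⁺]²) = 1 / (1 + 10^+2.36 + 10^+0.76)
   = 1 / (1 + 229.09 + 5.7544) = 1/235.84 = 0.004240
[CO2*] = α₀ × DIC = 0.004240 × 0.723 = 0.003066 mmol/L = 3.066 μmol/L
pCO2 = [CO2*]/KH = 3.066×10^-6 / 3.162×10^-2 = 96.9 μatm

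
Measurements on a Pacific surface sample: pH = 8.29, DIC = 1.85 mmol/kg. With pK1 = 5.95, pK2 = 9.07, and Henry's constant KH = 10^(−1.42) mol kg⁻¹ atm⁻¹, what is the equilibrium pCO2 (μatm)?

pCO2 = 190 μatm

α₀ = 1 / (1 + K1/[H⁺] + K1K2/[H⁺]²) = 1 / (1 + 10^+2.34 + 10^+1.56)
   = 1 / (1 + 218.78 + 36.308) = 1/256.08 = 0.003905
[CO2*] = α₀ × DIC = 0.003905 × 1.85 = 0.007224 mmol/kg = 7.224 μmol/kg
pCO2 = [CO2*]/KH = 7.224×10^-6 / 3.802×10^-2 = 190 μatm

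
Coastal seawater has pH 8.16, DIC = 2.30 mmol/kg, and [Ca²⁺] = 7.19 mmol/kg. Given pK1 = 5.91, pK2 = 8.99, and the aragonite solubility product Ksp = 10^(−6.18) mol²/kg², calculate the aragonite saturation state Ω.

α₂ = 1 / (1 + [H⁺]/K2 + [H⁺]²/(K1K2)) = 1 / (1 + 10^+0.83 + 10^-1.42)
   = 1 / (1 + 6.7608 + 0.038019) = 1/7.7988 = 0.1282
[CO3²⁻] = α₂ × DIC = 0.1282 × 2.30 = 0.2949 mmol/kg
Ksp = 10^(−6.18) = 6.607×10^-7
Ω = [Ca²⁺][CO3²⁻]/Ksp = (7.19×10^-3)(2.949×10^-4) / 6.607×10^-7 = 3.21

Ω = 3.21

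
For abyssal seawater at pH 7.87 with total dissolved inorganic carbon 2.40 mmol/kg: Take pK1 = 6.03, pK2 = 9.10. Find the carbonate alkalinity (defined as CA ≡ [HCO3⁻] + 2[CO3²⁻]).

CA = 2.50 mmol/kg

CA = [HCO3⁻] + 2[CO3²⁻] = (α₁ + 2α₂)·DIC
At pH 7.87: [H⁺]/K1 = 10^-1.84 = 0.014454, K2/[H⁺] = 10^-1.23 = 0.058884
α₁ = 1/(1 + 0.014454 + 0.058884) = 1/1.0733 = 0.9317; α₂ = α₁·K2/[H⁺] = 0.05486
α₁ + 2α₂ = 1.0414
CA = 1.0414 × 2.40 = 2.50 mmol/kg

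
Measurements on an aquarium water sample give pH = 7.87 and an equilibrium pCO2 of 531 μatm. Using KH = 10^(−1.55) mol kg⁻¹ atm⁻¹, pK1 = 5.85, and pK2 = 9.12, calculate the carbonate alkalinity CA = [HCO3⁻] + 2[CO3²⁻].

[CO2*] = KH · pCO2 = 10^(−1.55) × 531×10^-6 = 1.497×10^-5 mol/kg
α₀ = 1/(1 + K1/[H⁺] + K1K2/[H⁺]²) = 1/(1 + 10^+2.02 + 10^+0.77) = 0.008960
DIC = [CO2*]/α₀ = 1.497×10^-5 / 0.008960 = 1.670 mmol/kg
CA = (α₁ + 2α₂)·DIC = (0.9383 + 2×0.05276) × 1.670 = 1.74 mmol/kg

CA = 1.74 mmol/kg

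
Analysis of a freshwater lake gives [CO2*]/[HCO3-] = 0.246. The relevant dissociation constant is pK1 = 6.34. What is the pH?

From K1 = [H⁺][HCO3-]/[CO2*]:  pH = pK1 − log₁₀([CO2*]/[HCO3-])
log₁₀(0.246) = -0.609
pH = 6.34 − (-0.609) = 6.95

pH = 6.95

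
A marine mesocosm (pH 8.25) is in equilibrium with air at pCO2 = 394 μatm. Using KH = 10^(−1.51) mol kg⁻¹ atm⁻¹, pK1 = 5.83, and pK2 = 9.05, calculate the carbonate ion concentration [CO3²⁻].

[CO2*] = KH · pCO2 = 10^(−1.51) × 394×10^-6 = 1.218×10^-5 mol/kg
α₀ = 1/(1 + K1/[H⁺] + K1K2/[H⁺]²) = 1/(1 + 10^+2.42 + 10^+1.62) = 0.003271
DIC = [CO2*]/α₀ = 1.218×10^-5 / 0.003271 = 3.722 mmol/kg
[CO3²⁻] = α₂·DIC; α₂ = 0.1364, so [CO3²⁻] = 0.1364 × 3.722 = 0.508 mmol/kg

[CO3²⁻] = 0.508 mmol/kg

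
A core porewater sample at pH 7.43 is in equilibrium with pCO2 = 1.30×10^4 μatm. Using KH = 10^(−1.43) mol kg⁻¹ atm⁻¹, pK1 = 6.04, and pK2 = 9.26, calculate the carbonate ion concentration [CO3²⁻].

[CO2*] = KH · pCO2 = 10^(−1.43) × 1.30×10^4×10^-6 = 4.830×10^-4 mol/kg
α₀ = 1/(1 + K1/[H⁺] + K1K2/[H⁺]²) = 1/(1 + 10^+1.39 + 10^-0.44) = 0.03859
DIC = [CO2*]/α₀ = 4.830×10^-4 / 0.03859 = 12.51 mmol/kg
[CO3²⁻] = α₂·DIC; α₂ = 0.01401, so [CO3²⁻] = 0.01401 × 12.51 = 0.175 mmol/kg

[CO3²⁻] = 0.175 mmol/kg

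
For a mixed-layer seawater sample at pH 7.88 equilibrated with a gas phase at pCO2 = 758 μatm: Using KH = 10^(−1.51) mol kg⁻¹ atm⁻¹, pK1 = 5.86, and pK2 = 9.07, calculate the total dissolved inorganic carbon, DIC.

DIC = 2.63 mmol/kg

[CO2*] = KH · pCO2 = 10^(−1.51) × 758×10^-6 = 2.342×10^-5 mol/kg
α₀ = 1/(1 + K1/[H⁺] + K1K2/[H⁺]²) = 1/(1 + 10^+2.02 + 10^+0.83) = 0.008891
DIC = [CO2*]/α₀ = 2.342×10^-5 / 0.008891 = 2.63 mmol/kg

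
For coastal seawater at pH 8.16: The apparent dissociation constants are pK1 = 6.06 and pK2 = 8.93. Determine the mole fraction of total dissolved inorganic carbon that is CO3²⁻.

α₂ = 1 / (1 + [H⁺]/K2 + [H⁺]²/(K1K2)) = 1 / (1 + 10^+0.77 + 10^-1.33)
   = 1 / (1 + 5.8884 + 0.046774) = 1/6.9352 = 0.1442

α₂ = 0.144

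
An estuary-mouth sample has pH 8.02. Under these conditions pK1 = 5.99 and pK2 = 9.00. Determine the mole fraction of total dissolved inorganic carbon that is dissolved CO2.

α₀ = 1 / (1 + K1/[H⁺] + K1K2/[H⁺]²) = 1 / (1 + 10^+2.03 + 10^+1.05)
   = 1 / (1 + 107.15 + 11.220) = 1/119.37 = 0.008377

α₀ = 0.00838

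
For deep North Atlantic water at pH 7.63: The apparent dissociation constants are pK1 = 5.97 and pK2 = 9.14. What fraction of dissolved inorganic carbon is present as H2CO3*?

α₀ = 1 / (1 + K1/[H⁺] + K1K2/[H⁺]²) = 1 / (1 + 10^+1.66 + 10^+0.15)
   = 1 / (1 + 45.709 + 1.4125) = 1/48.121 = 0.02078

α₀ = 0.0208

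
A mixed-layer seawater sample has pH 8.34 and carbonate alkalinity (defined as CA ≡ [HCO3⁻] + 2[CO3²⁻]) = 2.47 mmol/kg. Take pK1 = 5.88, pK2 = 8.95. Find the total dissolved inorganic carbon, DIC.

CA = [HCO3⁻] + 2[CO3²⁻] = (α₁ + 2α₂)·DIC
At pH 8.34: [H⁺]/K1 = 10^-2.46 = 0.0034674, K2/[H⁺] = 10^-0.61 = 0.24547
α₁ = 1/(1 + 0.0034674 + 0.24547) = 1/1.2489 = 0.8007; α₂ = α₁·K2/[H⁺] = 0.1965
α₁ + 2α₂ = 1.1938
DIC = CA / (α₁ + 2α₂) = 2.47 / 1.1938 = 2.07 mmol/kg

DIC = 2.07 mmol/kg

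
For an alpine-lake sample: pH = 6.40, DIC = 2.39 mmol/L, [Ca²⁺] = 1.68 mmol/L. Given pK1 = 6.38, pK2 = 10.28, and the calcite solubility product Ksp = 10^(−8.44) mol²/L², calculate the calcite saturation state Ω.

α₂ = 1 / (1 + [H⁺]/K2 + [H⁺]²/(K1K2)) = 1 / (1 + 10^+3.88 + 10^+3.86)
   = 1 / (1 + 7585.8 + 7244.4) = 1/1.4831×10^4 = 6.743×10^-5
[CO3²⁻] = α₂ × DIC = 6.743×10^-5 × 2.39 = 0.0001611 mmol/L = 0.1611 μmol/L
Ksp = 10^(−8.44) = 3.631×10^-9
Ω = [Ca²⁺][CO3²⁻]/Ksp = (1.68×10^-3)(1.611×10^-7) / 3.631×10^-9 = 0.0746

Ω = 0.0746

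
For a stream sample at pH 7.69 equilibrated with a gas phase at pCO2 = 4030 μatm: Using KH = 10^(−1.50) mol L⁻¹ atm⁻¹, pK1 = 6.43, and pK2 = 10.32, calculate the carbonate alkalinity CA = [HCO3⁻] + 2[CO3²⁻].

CA = 2.33 mmol/L

[CO2*] = KH · pCO2 = 10^(−1.50) × 4030×10^-6 = 1.274×10^-4 mol/L
α₀ = 1/(1 + K1/[H⁺] + K1K2/[H⁺]²) = 1/(1 + 10^+1.26 + 10^-1.37) = 0.05198
DIC = [CO2*]/α₀ = 1.274×10^-4 / 0.05198 = 2.452 mmol/L
CA = (α₁ + 2α₂)·DIC = (0.9458 + 2×0.002217) × 2.452 = 2.33 mmol/L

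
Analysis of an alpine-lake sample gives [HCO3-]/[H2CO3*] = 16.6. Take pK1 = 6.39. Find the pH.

From K1 = [H⁺][HCO3-]/[H2CO3*]:  pH = pK1 + log₁₀([HCO3-]/[H2CO3*])
log₁₀(16.6) = +1.220
pH = 6.39 + (+1.220) = 7.61

pH = 7.61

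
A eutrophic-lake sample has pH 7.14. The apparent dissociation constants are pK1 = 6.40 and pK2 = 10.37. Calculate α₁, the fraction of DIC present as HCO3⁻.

α₁ = 1 / (1 + [H⁺]/K1 + K2/[H⁺]) = 1 / (1 + 10^-0.74 + 10^-3.23)
   = 1 / (1 + 0.18197 + 0.00058884) = 1/1.1826 = 0.8456

α₁ = 0.846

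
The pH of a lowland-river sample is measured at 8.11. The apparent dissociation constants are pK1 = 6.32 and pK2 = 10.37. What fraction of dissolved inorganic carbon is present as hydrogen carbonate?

α₁ = 1 / (1 + [H⁺]/K1 + K2/[H⁺]) = 1 / (1 + 10^-1.79 + 10^-2.26)
   = 1 / (1 + 0.016218 + 0.0054954) = 1/1.0217 = 0.9787

α₁ = 0.979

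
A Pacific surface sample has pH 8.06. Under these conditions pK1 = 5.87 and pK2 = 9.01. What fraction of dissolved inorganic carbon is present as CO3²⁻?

α₂ = 1 / (1 + [H⁺]/K2 + [H⁺]²/(K1K2)) = 1 / (1 + 10^+0.95 + 10^-1.24)
   = 1 / (1 + 8.9125 + 0.057544) = 1/9.9701 = 0.1003

α₂ = 0.100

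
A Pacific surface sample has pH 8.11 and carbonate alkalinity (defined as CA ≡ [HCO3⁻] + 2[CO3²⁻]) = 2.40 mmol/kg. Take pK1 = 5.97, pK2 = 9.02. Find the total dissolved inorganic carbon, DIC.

DIC = 2.18 mmol/kg

CA = [HCO3⁻] + 2[CO3²⁻] = (α₁ + 2α₂)·DIC
At pH 8.11: [H⁺]/K1 = 10^-2.14 = 0.0072444, K2/[H⁺] = 10^-0.91 = 0.12303
α₁ = 1/(1 + 0.0072444 + 0.12303) = 1/1.1303 = 0.8847; α₂ = α₁·K2/[H⁺] = 0.1088
α₁ + 2α₂ = 1.1024
DIC = CA / (α₁ + 2α₂) = 2.40 / 1.1024 = 2.18 mmol/kg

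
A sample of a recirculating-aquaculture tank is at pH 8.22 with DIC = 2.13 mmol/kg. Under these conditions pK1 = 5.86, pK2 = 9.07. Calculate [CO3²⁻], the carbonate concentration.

α₂ = 1 / (1 + [H⁺]/K2 + [H⁺]²/(K1K2)) = 1 / (1 + 10^+0.85 + 10^-1.51)
   = 1 / (1 + 7.0795 + 0.030903) = 1/8.1104 = 0.1233
[CO3²⁻] = α₂ × DIC = 0.1233 × 2.13 = 0.263 mmol/kg

[CO3²⁻] = 0.263 mmol/kg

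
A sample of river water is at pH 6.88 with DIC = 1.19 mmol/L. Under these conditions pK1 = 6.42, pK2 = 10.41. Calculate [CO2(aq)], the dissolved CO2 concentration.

[CO2*] = 0.306 mmol/L

α₀ = 1 / (1 + K1/[H⁺] + K1K2/[H⁺]²) = 1 / (1 + 10^+0.46 + 10^-3.07)
   = 1 / (1 + 2.8840 + 0.00085114) = 1/3.8849 = 0.2574
[CO2*] = α₀ × DIC = 0.2574 × 1.19 = 0.306 mmol/L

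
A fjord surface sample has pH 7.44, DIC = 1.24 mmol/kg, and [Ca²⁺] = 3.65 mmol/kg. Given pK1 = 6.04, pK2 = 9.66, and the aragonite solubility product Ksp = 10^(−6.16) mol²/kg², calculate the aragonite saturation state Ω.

Ω = 0.0377

α₂ = 1 / (1 + [H⁺]/K2 + [H⁺]²/(K1K2)) = 1 / (1 + 10^+2.22 + 10^+0.82)
   = 1 / (1 + 165.96 + 6.6069) = 1/173.57 = 0.005762
[CO3²⁻] = α₂ × DIC = 0.005762 × 1.24 = 0.007144 mmol/kg = 7.144 μmol/kg
Ksp = 10^(−6.16) = 6.918×10^-7
Ω = [Ca²⁺][CO3²⁻]/Ksp = (3.65×10^-3)(7.144×10^-6) / 6.918×10^-7 = 0.0377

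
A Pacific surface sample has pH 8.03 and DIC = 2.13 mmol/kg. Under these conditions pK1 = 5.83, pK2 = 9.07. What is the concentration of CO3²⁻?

α₂ = 1 / (1 + [H⁺]/K2 + [H⁺]²/(K1K2)) = 1 / (1 + 10^+1.04 + 10^-1.16)
   = 1 / (1 + 10.965 + 0.069183) = 1/12.034 = 0.08310
[CO3²⁻] = α₂ × DIC = 0.08310 × 2.13 = 0.177 mmol/kg

[CO3²⁻] = 0.177 mmol/kg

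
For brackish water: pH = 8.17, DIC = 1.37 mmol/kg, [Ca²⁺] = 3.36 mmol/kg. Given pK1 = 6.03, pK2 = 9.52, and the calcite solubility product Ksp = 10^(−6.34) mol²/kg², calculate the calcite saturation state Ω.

Ω = 0.428

α₂ = 1 / (1 + [H⁺]/K2 + [H⁺]²/(K1K2)) = 1 / (1 + 10^+1.35 + 10^-0.79)
   = 1 / (1 + 22.387 + 0.16218) = 1/23.549 = 0.04246
[CO3²⁻] = α₂ × DIC = 0.04246 × 1.37 = 0.05818 mmol/kg
Ksp = 10^(−6.34) = 4.571×10^-7
Ω = [Ca²⁺][CO3²⁻]/Ksp = (3.36×10^-3)(5.818×10^-5) / 4.571×10^-7 = 0.428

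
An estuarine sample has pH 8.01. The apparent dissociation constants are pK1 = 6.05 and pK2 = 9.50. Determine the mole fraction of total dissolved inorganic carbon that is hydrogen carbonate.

α₁ = 0.958

α₁ = 1 / (1 + [H⁺]/K1 + K2/[H⁺]) = 1 / (1 + 10^-1.96 + 10^-1.49)
   = 1 / (1 + 0.010965 + 0.032359) = 1/1.0433 = 0.9585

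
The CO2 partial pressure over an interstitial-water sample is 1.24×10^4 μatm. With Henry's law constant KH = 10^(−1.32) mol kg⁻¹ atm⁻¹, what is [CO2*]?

KH = 10^(−1.32) = 4.786×10^-2 mol kg⁻¹ atm⁻¹
[CO2*] = KH · pCO2 = 4.786×10^-2 × 1.24×10^4×10^-6 atm = 5.94×10^-4 mol/kg

[CO2*] = 594 μmol/kg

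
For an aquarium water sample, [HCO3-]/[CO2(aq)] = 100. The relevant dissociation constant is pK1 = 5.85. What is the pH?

From K1 = [H⁺][HCO3-]/[CO2(aq)]:  pH = pK1 + log₁₀([HCO3-]/[CO2(aq)])
log₁₀(100) = +2.000
pH = 5.85 + (+2.000) = 7.85

pH = 7.85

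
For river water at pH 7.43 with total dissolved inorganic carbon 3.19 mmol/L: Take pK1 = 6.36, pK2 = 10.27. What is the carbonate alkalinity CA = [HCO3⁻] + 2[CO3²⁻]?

CA = [HCO3⁻] + 2[CO3²⁻] = (α₁ + 2α₂)·DIC
At pH 7.43: [H⁺]/K1 = 10^-1.07 = 0.085114, K2/[H⁺] = 10^-2.84 = 0.0014454
α₁ = 1/(1 + 0.085114 + 0.0014454) = 1/1.0866 = 0.9203; α₂ = α₁·K2/[H⁺] = 0.001330
α₁ + 2α₂ = 0.9230
CA = 0.9230 × 3.19 = 2.94 mmol/L

CA = 2.94 mmol/L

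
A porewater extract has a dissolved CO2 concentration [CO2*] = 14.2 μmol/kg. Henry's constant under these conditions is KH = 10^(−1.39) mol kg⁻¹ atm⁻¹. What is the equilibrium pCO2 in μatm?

pCO2 = 349 μatm

KH = 10^(−1.39) = 4.074×10^-2 mol kg⁻¹ atm⁻¹
pCO2 = [CO2*]/KH = 14.2×10^-6 / 4.074×10^-2 = 3.49×10^-4 atm = 349 μatm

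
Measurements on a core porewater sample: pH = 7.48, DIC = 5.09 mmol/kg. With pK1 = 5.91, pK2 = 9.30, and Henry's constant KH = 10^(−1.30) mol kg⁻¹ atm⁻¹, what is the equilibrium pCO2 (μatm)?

α₀ = 1 / (1 + K1/[H⁺] + K1K2/[H⁺]²) = 1 / (1 + 10^+1.57 + 10^-0.25)
   = 1 / (1 + 37.154 + 0.56234) = 1/38.716 = 0.02583
[CO2*] = α₀ × DIC = 0.02583 × 5.09 = 0.1315 mmol/kg
pCO2 = [CO2*]/KH = 1.315×10^-4 / 5.012×10^-2 = 2620 μatm

pCO2 = 2620 μatm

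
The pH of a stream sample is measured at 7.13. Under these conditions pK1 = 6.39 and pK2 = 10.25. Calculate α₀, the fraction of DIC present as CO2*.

α₀ = 1 / (1 + K1/[H⁺] + K1K2/[H⁺]²) = 1 / (1 + 10^+0.74 + 10^-2.38)
   = 1 / (1 + 5.4954 + 0.0041687) = 1/6.4996 = 0.1539

α₀ = 0.154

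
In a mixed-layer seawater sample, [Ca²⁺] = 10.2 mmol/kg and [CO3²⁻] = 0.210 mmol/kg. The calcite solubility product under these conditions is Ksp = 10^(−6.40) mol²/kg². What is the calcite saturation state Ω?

Ω = 5.38

Ksp = 10^(−6.40) = 3.981×10^-7
Ω = [Ca²⁺][CO3²⁻]/Ksp = (10.2×10^-3)(0.210×10^-3) / 3.981×10^-7 = 5.38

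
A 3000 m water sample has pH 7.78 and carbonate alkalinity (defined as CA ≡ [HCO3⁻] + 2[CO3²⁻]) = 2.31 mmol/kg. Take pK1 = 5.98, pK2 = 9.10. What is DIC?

CA = [HCO3⁻] + 2[CO3²⁻] = (α₁ + 2α₂)·DIC
At pH 7.78: [H⁺]/K1 = 10^-1.80 = 0.015849, K2/[H⁺] = 10^-1.32 = 0.047863
α₁ = 1/(1 + 0.015849 + 0.047863) = 1/1.0637 = 0.9401; α₂ = α₁·K2/[H⁺] = 0.04500
α₁ + 2α₂ = 1.0301
DIC = CA / (α₁ + 2α₂) = 2.31 / 1.0301 = 2.24 mmol/kg

DIC = 2.24 mmol/kg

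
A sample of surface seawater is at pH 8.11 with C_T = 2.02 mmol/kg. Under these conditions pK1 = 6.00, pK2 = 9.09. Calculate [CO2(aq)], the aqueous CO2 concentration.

[CO2*] = 14.1 μmol/kg

α₀ = 1 / (1 + K1/[H⁺] + K1K2/[H⁺]²) = 1 / (1 + 10^+2.11 + 10^+1.13)
   = 1 / (1 + 128.82 + 13.490) = 1/143.31 = 0.006978
[CO2*] = α₀ × DIC = 0.006978 × 2.02 = 0.0141 mmol/kg = 14.1 μmol/kg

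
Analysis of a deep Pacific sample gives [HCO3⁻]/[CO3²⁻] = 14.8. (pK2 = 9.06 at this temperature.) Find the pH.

From K2 = [H⁺][CO3²⁻]/[HCO3⁻]:  pH = pK2 − log₁₀([HCO3⁻]/[CO3²⁻])
log₁₀(14.8) = +1.170
pH = 9.06 − (+1.170) = 7.89

pH = 7.89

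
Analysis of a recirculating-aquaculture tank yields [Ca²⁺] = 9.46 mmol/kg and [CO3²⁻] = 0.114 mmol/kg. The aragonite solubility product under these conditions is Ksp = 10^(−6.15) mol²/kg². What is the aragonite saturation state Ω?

Ksp = 10^(−6.15) = 7.079×10^-7
Ω = [Ca²⁺][CO3²⁻]/Ksp = (9.46×10^-3)(0.114×10^-3) / 7.079×10^-7 = 1.52

Ω = 1.52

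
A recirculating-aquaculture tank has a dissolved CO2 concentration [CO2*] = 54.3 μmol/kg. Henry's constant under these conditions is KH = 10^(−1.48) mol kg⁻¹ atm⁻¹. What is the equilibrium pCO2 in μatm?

pCO2 = 1640 μatm

KH = 10^(−1.48) = 3.311×10^-2 mol kg⁻¹ atm⁻¹
pCO2 = [CO2*]/KH = 54.3×10^-6 / 3.311×10^-2 = 1.64×10^-3 atm = 1640 μatm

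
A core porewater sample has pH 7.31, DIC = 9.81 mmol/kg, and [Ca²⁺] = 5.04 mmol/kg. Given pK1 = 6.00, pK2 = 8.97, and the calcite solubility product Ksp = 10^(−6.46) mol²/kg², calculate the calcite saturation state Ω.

Ω = 2.91

α₂ = 1 / (1 + [H⁺]/K2 + [H⁺]²/(K1K2)) = 1 / (1 + 10^+1.66 + 10^+0.35)
   = 1 / (1 + 45.709 + 2.2387) = 1/48.948 = 0.02043
[CO3²⁻] = α₂ × DIC = 0.02043 × 9.81 = 0.2004 mmol/kg
Ksp = 10^(−6.46) = 3.467×10^-7
Ω = [Ca²⁺][CO3²⁻]/Ksp = (5.04×10^-3)(2.004×10^-4) / 3.467×10^-7 = 2.91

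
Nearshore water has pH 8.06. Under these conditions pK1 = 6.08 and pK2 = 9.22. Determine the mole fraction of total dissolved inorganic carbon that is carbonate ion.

α₂ = 1 / (1 + [H⁺]/K2 + [H⁺]²/(K1K2)) = 1 / (1 + 10^+1.16 + 10^-0.82)
   = 1 / (1 + 14.454 + 0.15136) = 1/15.606 = 0.06408

α₂ = 0.0641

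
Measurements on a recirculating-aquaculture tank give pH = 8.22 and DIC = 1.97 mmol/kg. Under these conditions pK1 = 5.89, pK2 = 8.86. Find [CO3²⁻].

[CO3²⁻] = 0.366 mmol/kg

α₂ = 1 / (1 + [H⁺]/K2 + [H⁺]²/(K1K2)) = 1 / (1 + 10^+0.64 + 10^-1.69)
   = 1 / (1 + 4.3652 + 0.020417) = 1/5.3856 = 0.1857
[CO3²⁻] = α₂ × DIC = 0.1857 × 1.97 = 0.366 mmol/kg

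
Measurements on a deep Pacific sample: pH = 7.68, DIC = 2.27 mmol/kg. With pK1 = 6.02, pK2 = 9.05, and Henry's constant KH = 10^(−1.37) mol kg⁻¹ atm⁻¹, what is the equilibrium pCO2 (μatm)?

pCO2 = 1090 μatm

α₀ = 1 / (1 + K1/[H⁺] + K1K2/[H⁺]²) = 1 / (1 + 10^+1.66 + 10^+0.29)
   = 1 / (1 + 45.709 + 1.9498) = 1/48.659 = 0.02055
[CO2*] = α₀ × DIC = 0.02055 × 2.27 = 0.04665 mmol/kg
pCO2 = [CO2*]/KH = 4.665×10^-5 / 4.266×10^-2 = 1090 μatm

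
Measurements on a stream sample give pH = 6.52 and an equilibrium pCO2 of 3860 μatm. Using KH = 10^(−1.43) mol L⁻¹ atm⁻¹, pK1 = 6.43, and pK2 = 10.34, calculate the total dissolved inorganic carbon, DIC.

DIC = 0.320 mmol/L

[CO2*] = KH · pCO2 = 10^(−1.43) × 3860×10^-6 = 1.434×10^-4 mol/L
α₀ = 1/(1 + K1/[H⁺] + K1K2/[H⁺]²) = 1/(1 + 10^+0.09 + 10^-3.73) = 0.4483
DIC = [CO2*]/α₀ = 1.434×10^-4 / 0.4483 = 0.320 mmol/L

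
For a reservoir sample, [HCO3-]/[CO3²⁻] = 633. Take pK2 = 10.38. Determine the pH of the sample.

From K2 = [H⁺][CO3²⁻]/[HCO3-]:  pH = pK2 − log₁₀([HCO3-]/[CO3²⁻])
log₁₀(633) = +2.801
pH = 10.38 − (+2.801) = 7.58

pH = 7.58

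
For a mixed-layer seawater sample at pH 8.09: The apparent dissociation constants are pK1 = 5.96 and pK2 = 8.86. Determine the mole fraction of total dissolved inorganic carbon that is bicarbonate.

α₁ = 0.849

α₁ = 1 / (1 + [H⁺]/K1 + K2/[H⁺]) = 1 / (1 + 10^-2.13 + 10^-0.77)
   = 1 / (1 + 0.0074131 + 0.16982) = 1/1.1772 = 0.8494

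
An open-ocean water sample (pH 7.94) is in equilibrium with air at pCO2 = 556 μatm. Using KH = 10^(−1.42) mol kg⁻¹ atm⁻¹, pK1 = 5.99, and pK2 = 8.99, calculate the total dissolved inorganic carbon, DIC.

DIC = 2.07 mmol/kg

[CO2*] = KH · pCO2 = 10^(−1.42) × 556×10^-6 = 2.114×10^-5 mol/kg
α₀ = 1/(1 + K1/[H⁺] + K1K2/[H⁺]²) = 1/(1 + 10^+1.95 + 10^+0.90) = 0.01020
DIC = [CO2*]/α₀ = 2.114×10^-5 / 0.01020 = 2.07 mmol/kg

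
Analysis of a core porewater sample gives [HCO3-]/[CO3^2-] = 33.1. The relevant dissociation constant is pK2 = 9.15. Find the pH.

From K2 = [H⁺][CO3^2-]/[HCO3-]:  pH = pK2 − log₁₀([HCO3-]/[CO3^2-])
log₁₀(33.1) = +1.520
pH = 9.15 − (+1.520) = 7.63

pH = 7.63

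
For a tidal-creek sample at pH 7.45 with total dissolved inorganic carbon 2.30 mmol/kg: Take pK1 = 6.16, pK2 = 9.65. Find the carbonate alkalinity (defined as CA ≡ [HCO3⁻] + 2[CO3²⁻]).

CA = 2.20 mmol/kg

CA = [HCO3⁻] + 2[CO3²⁻] = (α₁ + 2α₂)·DIC
At pH 7.45: [H⁺]/K1 = 10^-1.29 = 0.051286, K2/[H⁺] = 10^-2.20 = 0.0063096
α₁ = 1/(1 + 0.051286 + 0.0063096) = 1/1.0576 = 0.9455; α₂ = α₁·K2/[H⁺] = 0.005966
α₁ + 2α₂ = 0.9575
CA = 0.9575 × 2.30 = 2.20 mmol/kg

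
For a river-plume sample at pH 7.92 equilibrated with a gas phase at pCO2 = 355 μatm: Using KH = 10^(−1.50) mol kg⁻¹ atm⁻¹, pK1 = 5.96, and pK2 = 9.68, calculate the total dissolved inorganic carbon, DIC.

DIC = 1.05 mmol/kg

[CO2*] = KH · pCO2 = 10^(−1.50) × 355×10^-6 = 1.123×10^-5 mol/kg
α₀ = 1/(1 + K1/[H⁺] + K1K2/[H⁺]²) = 1/(1 + 10^+1.96 + 10^+0.20) = 0.01066
DIC = [CO2*]/α₀ = 1.123×10^-5 / 0.01066 = 1.05 mmol/kg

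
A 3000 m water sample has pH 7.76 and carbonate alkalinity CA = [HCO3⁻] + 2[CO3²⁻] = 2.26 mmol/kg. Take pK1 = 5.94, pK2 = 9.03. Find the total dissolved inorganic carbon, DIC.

DIC = 2.18 mmol/kg

CA = [HCO3⁻] + 2[CO3²⁻] = (α₁ + 2α₂)·DIC
At pH 7.76: [H⁺]/K1 = 10^-1.82 = 0.015136, K2/[H⁺] = 10^-1.27 = 0.053703
α₁ = 1/(1 + 0.015136 + 0.053703) = 1/1.0688 = 0.9356; α₂ = α₁·K2/[H⁺] = 0.05024
α₁ + 2α₂ = 1.0361
DIC = CA / (α₁ + 2α₂) = 2.26 / 1.0361 = 2.18 mmol/kg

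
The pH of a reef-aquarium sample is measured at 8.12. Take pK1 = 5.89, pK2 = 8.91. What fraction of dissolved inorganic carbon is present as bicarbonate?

α₁ = 1 / (1 + [H⁺]/K1 + K2/[H⁺]) = 1 / (1 + 10^-2.23 + 10^-0.79)
   = 1 / (1 + 0.0058884 + 0.16218) = 1/1.1681 = 0.8561

α₁ = 0.856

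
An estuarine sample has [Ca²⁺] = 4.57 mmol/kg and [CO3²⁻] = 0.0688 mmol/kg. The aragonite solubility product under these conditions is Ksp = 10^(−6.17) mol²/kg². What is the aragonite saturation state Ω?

Ksp = 10^(−6.17) = 6.761×10^-7
Ω = [Ca²⁺][CO3²⁻]/Ksp = (4.57×10^-3)(0.0688×10^-3) / 6.761×10^-7 = 0.465

Ω = 0.465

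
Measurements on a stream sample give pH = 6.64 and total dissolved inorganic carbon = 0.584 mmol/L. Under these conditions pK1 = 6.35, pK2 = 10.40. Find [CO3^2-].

[CO3²⁻] = 0.0671 μmol/L

α₂ = 1 / (1 + [H⁺]/K2 + [H⁺]²/(K1K2)) = 1 / (1 + 10^+3.76 + 10^+3.47)
   = 1 / (1 + 5754.4 + 2951.2) = 1/8706.6 = 0.0001149
[CO3²⁻] = α₂ × DIC = 0.0001149 × 0.584 = 6.71×10^-5 mmol/L = 0.0671 μmol/L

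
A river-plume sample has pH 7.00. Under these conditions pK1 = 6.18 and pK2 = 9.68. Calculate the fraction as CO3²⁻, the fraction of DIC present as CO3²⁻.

α₂ = 0.00181

α₂ = 1 / (1 + [H⁺]/K2 + [H⁺]²/(K1K2)) = 1 / (1 + 10^+2.68 + 10^+1.86)
   = 1 / (1 + 478.63 + 72.444) = 1/552.07 = 0.001811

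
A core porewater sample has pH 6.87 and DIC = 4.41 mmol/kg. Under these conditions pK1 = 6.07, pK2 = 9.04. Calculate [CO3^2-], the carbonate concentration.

α₂ = 1 / (1 + [H⁺]/K2 + [H⁺]²/(K1K2)) = 1 / (1 + 10^+2.17 + 10^+1.37)
   = 1 / (1 + 147.91 + 23.442) = 1/172.35 = 0.005802
[CO3²⁻] = α₂ × DIC = 0.005802 × 4.41 = 0.0256 mmol/kg

[CO3²⁻] = 0.0256 mmol/kg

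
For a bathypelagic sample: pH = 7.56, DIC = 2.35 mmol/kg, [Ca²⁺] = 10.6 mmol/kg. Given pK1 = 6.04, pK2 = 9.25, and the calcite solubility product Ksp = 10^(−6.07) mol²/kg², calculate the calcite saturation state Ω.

Ω = 0.569

α₂ = 1 / (1 + [H⁺]/K2 + [H⁺]²/(K1K2)) = 1 / (1 + 10^+1.69 + 10^+0.17)
   = 1 / (1 + 48.978 + 1.4791) = 1/51.457 = 0.01943
[CO3²⁻] = α₂ × DIC = 0.01943 × 2.35 = 0.04567 mmol/kg
Ksp = 10^(−6.07) = 8.511×10^-7
Ω = [Ca²⁺][CO3²⁻]/Ksp = (10.6×10^-3)(4.567×10^-5) / 8.511×10^-7 = 0.569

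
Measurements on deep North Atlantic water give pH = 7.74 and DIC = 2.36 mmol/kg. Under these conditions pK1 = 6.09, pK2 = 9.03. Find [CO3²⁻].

α₂ = 1 / (1 + [H⁺]/K2 + [H⁺]²/(K1K2)) = 1 / (1 + 10^+1.29 + 10^-0.36)
   = 1 / (1 + 19.498 + 0.43652) = 1/20.935 = 0.04777
[CO3²⁻] = α₂ × DIC = 0.04777 × 2.36 = 0.113 mmol/kg

[CO3²⁻] = 0.113 mmol/kg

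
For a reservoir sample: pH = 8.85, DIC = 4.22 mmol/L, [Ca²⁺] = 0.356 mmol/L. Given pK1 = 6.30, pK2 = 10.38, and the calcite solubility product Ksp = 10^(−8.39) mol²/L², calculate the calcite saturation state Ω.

Ω = 10.5

α₂ = 1 / (1 + [H⁺]/K2 + [H⁺]²/(K1K2)) = 1 / (1 + 10^+1.53 + 10^-1.02)
   = 1 / (1 + 33.884 + 0.095499) = 1/34.980 = 0.02859
[CO3²⁻] = α₂ × DIC = 0.02859 × 4.22 = 0.1206 mmol/L
Ksp = 10^(−8.39) = 4.074×10^-9
Ω = [Ca²⁺][CO3²⁻]/Ksp = (0.356×10^-3)(1.206×10^-4) / 4.074×10^-9 = 10.5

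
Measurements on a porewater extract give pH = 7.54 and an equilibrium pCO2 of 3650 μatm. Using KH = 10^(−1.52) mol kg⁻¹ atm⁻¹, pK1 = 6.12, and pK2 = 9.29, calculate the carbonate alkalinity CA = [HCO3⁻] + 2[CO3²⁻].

[CO2*] = KH · pCO2 = 10^(−1.52) × 3650×10^-6 = 1.102×10^-4 mol/kg
α₀ = 1/(1 + K1/[H⁺] + K1K2/[H⁺]²) = 1/(1 + 10^+1.42 + 10^-0.33) = 0.03601
DIC = [CO2*]/α₀ = 1.102×10^-4 / 0.03601 = 3.061 mmol/kg
CA = (α₁ + 2α₂)·DIC = (0.9471 + 2×0.01684) × 3.061 = 3.00 mmol/kg

CA = 3.00 mmol/kg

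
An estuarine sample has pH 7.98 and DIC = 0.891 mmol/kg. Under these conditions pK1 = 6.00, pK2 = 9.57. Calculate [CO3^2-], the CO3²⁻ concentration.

[CO3²⁻] = 0.0221 mmol/kg

α₂ = 1 / (1 + [H⁺]/K2 + [H⁺]²/(K1K2)) = 1 / (1 + 10^+1.59 + 10^-0.39)
   = 1 / (1 + 38.905 + 0.40738) = 1/40.312 = 0.02481
[CO3²⁻] = α₂ × DIC = 0.02481 × 0.891 = 0.0221 mmol/kg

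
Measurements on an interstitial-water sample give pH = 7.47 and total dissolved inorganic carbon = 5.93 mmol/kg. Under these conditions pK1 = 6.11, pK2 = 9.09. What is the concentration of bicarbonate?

[HCO3⁻] = 5.55 mmol/kg

α₁ = 1 / (1 + [H⁺]/K1 + K2/[H⁺]) = 1 / (1 + 10^-1.36 + 10^-1.62)
   = 1 / (1 + 0.043652 + 0.023988) = 1/1.0676 = 0.9366
[HCO3⁻] = α₁ × DIC = 0.9366 × 5.93 = 5.55 mmol/kg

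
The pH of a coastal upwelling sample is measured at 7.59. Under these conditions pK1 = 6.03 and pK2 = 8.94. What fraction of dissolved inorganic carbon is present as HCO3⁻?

α₁ = 1 / (1 + [H⁺]/K1 + K2/[H⁺]) = 1 / (1 + 10^-1.56 + 10^-1.35)
   = 1 / (1 + 0.027542 + 0.044668) = 1/1.0722 = 0.9327

α₁ = 0.933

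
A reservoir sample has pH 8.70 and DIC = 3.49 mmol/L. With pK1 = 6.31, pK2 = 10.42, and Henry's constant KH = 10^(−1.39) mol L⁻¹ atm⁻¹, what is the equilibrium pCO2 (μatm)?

α₀ = 1 / (1 + K1/[H⁺] + K1K2/[H⁺]²) = 1 / (1 + 10^+2.39 + 10^+0.67)
   = 1 / (1 + 245.47 + 4.6774) = 1/251.15 = 0.003982
[CO2*] = α₀ × DIC = 0.003982 × 3.49 = 0.01390 mmol/L = 13.90 μmol/L
pCO2 = [CO2*]/KH = 1.390×10^-5 / 4.074×10^-2 = 341 μatm

pCO2 = 341 μatm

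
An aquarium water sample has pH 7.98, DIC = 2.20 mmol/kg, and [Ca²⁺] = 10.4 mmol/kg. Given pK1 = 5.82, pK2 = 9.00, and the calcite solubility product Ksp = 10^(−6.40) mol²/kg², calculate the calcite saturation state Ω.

α₂ = 1 / (1 + [H⁺]/K2 + [H⁺]²/(K1K2)) = 1 / (1 + 10^+1.02 + 10^-1.14)
   = 1 / (1 + 10.471 + 0.072444) = 1/11.544 = 0.08663
[CO3²⁻] = α₂ × DIC = 0.08663 × 2.20 = 0.1906 mmol/kg
Ksp = 10^(−6.40) = 3.981×10^-7
Ω = [Ca²⁺][CO3²⁻]/Ksp = (10.4×10^-3)(1.906×10^-4) / 3.981×10^-7 = 4.98

Ω = 4.98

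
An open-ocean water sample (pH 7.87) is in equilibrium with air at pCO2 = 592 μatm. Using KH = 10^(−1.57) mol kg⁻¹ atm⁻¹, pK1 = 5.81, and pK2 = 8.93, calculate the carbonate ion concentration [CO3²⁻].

[CO2*] = KH · pCO2 = 10^(−1.57) × 592×10^-6 = 1.593×10^-5 mol/kg
α₀ = 1/(1 + K1/[H⁺] + K1K2/[H⁺]²) = 1/(1 + 10^+2.06 + 10^+1.00) = 0.007948
DIC = [CO2*]/α₀ = 1.593×10^-5 / 0.007948 = 2.005 mmol/kg
[CO3²⁻] = α₂·DIC; α₂ = 0.07948, so [CO3²⁻] = 0.07948 × 2.005 = 0.159 mmol/kg

[CO3²⁻] = 0.159 mmol/kg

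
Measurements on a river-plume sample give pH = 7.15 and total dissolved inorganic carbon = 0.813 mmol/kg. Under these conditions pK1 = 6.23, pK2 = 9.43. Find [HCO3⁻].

α₁ = 1 / (1 + [H⁺]/K1 + K2/[H⁺]) = 1 / (1 + 10^-0.92 + 10^-2.28)
   = 1 / (1 + 0.12023 + 0.0052481) = 1/1.1255 = 0.8885
[HCO3⁻] = α₁ × DIC = 0.8885 × 0.813 = 0.722 mmol/kg

[HCO3⁻] = 0.722 mmol/kg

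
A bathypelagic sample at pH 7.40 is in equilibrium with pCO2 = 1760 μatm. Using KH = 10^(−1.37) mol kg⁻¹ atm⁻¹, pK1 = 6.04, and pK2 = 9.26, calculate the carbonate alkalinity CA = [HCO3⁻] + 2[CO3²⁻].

CA = 1.77 mmol/kg

[CO2*] = KH · pCO2 = 10^(−1.37) × 1760×10^-6 = 7.508×10^-5 mol/kg
α₀ = 1/(1 + K1/[H⁺] + K1K2/[H⁺]²) = 1/(1 + 10^+1.36 + 10^-0.50) = 0.04128
DIC = [CO2*]/α₀ = 7.508×10^-5 / 0.04128 = 1.819 mmol/kg
CA = (α₁ + 2α₂)·DIC = (0.9457 + 2×0.01305) × 1.819 = 1.77 mmol/kg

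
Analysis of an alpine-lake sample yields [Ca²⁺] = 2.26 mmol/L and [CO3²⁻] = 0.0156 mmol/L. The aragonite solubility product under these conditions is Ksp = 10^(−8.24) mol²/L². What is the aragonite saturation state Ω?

Ω = 6.13

Ksp = 10^(−8.24) = 5.754×10^-9
Ω = [Ca²⁺][CO3²⁻]/Ksp = (2.26×10^-3)(0.0156×10^-3) / 5.754×10^-9 = 6.13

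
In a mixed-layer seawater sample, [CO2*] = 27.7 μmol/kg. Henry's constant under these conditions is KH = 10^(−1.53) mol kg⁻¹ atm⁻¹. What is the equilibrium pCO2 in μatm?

KH = 10^(−1.53) = 2.951×10^-2 mol kg⁻¹ atm⁻¹
pCO2 = [CO2*]/KH = 27.7×10^-6 / 2.951×10^-2 = 9.39×10^-4 atm = 939 μatm

pCO2 = 939 μatm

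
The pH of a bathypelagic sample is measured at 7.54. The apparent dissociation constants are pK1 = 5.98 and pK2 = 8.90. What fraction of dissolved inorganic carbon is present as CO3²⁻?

α₂ = 1 / (1 + [H⁺]/K2 + [H⁺]²/(K1K2)) = 1 / (1 + 10^+1.36 + 10^-0.20)
   = 1 / (1 + 22.909 + 0.63096) = 1/24.540 = 0.04075

α₂ = 0.0408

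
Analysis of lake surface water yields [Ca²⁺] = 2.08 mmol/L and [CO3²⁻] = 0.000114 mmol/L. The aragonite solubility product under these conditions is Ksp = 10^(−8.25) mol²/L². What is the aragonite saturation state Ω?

Ksp = 10^(−8.25) = 5.623×10^-9
Ω = [Ca²⁺][CO3²⁻]/Ksp = (2.08×10^-3)(0.000114×10^-3) / 5.623×10^-9 = 0.0422

Ω = 0.0422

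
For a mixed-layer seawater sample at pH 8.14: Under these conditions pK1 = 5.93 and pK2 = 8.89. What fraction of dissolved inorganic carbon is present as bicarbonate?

α₁ = 0.845

α₁ = 1 / (1 + [H⁺]/K1 + K2/[H⁺]) = 1 / (1 + 10^-2.21 + 10^-0.75)
   = 1 / (1 + 0.0061660 + 0.17783) = 1/1.1840 = 0.8446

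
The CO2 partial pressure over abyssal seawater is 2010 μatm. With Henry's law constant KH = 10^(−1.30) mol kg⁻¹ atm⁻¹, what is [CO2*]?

[CO2*] = 101 μmol/kg

KH = 10^(−1.30) = 5.012×10^-2 mol kg⁻¹ atm⁻¹
[CO2*] = KH · pCO2 = 5.012×10^-2 × 2010×10^-6 atm = 1.01×10^-4 mol/kg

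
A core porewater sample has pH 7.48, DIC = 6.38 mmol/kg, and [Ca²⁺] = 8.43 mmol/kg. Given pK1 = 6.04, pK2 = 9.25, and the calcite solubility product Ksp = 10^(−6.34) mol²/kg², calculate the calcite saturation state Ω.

α₂ = 1 / (1 + [H⁺]/K2 + [H⁺]²/(K1K2)) = 1 / (1 + 10^+1.77 + 10^+0.33)
   = 1 / (1 + 58.884 + 2.1380) = 1/62.022 = 0.01612
[CO3²⁻] = α₂ × DIC = 0.01612 × 6.38 = 0.1029 mmol/kg
Ksp = 10^(−6.34) = 4.571×10^-7
Ω = [Ca²⁺][CO3²⁻]/Ksp = (8.43×10^-3)(1.029×10^-4) / 4.571×10^-7 = 1.90

Ω = 1.90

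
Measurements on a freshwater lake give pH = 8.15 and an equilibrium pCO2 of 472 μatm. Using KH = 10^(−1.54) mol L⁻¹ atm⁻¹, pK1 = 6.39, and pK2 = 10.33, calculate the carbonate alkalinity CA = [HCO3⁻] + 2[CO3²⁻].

[CO2*] = KH · pCO2 = 10^(−1.54) × 472×10^-6 = 1.361×10^-5 mol/L
α₀ = 1/(1 + K1/[H⁺] + K1K2/[H⁺]²) = 1/(1 + 10^+1.76 + 10^-0.42) = 0.01697
DIC = [CO2*]/α₀ = 1.361×10^-5 / 0.01697 = 0.8021 mmol/L
CA = (α₁ + 2α₂)·DIC = (0.9766 + 2×0.006452) × 0.8021 = 0.794 mmol/L

CA = 0.794 mmol/L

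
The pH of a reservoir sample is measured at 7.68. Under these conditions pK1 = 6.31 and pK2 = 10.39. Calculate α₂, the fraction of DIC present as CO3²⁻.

α₂ = 1 / (1 + [H⁺]/K2 + [H⁺]²/(K1K2)) = 1 / (1 + 10^+2.71 + 10^+1.34)
   = 1 / (1 + 512.86 + 21.878) = 1/535.74 = 0.001867

α₂ = 0.00187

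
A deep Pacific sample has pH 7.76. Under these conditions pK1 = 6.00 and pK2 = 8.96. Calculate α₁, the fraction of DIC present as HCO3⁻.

α₁ = 0.926

α₁ = 1 / (1 + [H⁺]/K1 + K2/[H⁺]) = 1 / (1 + 10^-1.76 + 10^-1.20)
   = 1 / (1 + 0.017378 + 0.063096) = 1/1.0805 = 0.9255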